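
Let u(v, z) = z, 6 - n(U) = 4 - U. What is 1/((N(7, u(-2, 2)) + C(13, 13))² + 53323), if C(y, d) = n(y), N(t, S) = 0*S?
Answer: 1/53548 ≈ 1.8675e-5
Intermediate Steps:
n(U) = 2 + U (n(U) = 6 - (4 - U) = 6 + (-4 + U) = 2 + U)
N(t, S) = 0
C(y, d) = 2 + y
1/((N(7, u(-2, 2)) + C(13, 13))² + 53323) = 1/((0 + (2 + 13))² + 53323) = 1/((0 + 15)² + 53323) = 1/(15² + 53323) = 1/(225 + 53323) = 1/53548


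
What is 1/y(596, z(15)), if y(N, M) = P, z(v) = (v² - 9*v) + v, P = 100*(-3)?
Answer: -1/300 ≈ -0.0033333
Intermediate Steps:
P = -300
z(v) = v² - 8*v
y(N, M) = -300
1/y(596, z(15)) = 1/(-300) = -1/300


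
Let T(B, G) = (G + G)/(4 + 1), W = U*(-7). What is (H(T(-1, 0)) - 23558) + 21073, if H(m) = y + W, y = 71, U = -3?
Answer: -2393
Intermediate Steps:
W = 21 (W = -3*(-7) = 21)
T(B, G) = 2*G/5 (T(B, G) = (2*G)/5 = (2*G)*(1/5) = 2*G/5)
H(m) = 92 (H(m) = 71 + 21 = 92)
(H(T(-1, 0)) - 23558) + 21073 = (92 - 23558) + 21073 = -23466 + 21073 = -2393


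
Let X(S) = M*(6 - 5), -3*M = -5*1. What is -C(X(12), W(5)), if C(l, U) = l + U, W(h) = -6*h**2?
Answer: 445/3 ≈ 148.33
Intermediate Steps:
M = 5/3 (M = -(-5)/3 = -1/3*(-5) = 5/3 ≈ 1.6667)
X(S) = 5/3 (X(S) = 5*(6 - 5)/3 = (5/3)*1 = 5/3)
C(l, U) = U + l
-C(X(12), W(5)) = -(-6*5**2 + 5/3) = -(-6*25 + 5/3) = -(-150 + 5/3) = -1*(-445/3) = 445/3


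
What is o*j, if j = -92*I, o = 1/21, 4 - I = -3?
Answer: -92/3 ≈ -30.667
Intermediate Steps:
I = 7 (I = 4 - 1*(-3) = 4 + 3 = 7)
o = 1/21 ≈ 0.047619
j = -644 (j = -92*7 = -644)
o*j = (1/21)*(-644) = -92/3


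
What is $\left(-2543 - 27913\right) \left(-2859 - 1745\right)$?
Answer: $140219424$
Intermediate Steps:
$\left(-2543 - 27913\right) \left(-2859 - 1745\right) = \left(-30456\right) \left(-4604\right) = 140219424$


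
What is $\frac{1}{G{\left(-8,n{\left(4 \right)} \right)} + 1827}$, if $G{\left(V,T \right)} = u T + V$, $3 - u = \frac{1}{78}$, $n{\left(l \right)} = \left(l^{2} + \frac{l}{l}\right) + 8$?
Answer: $\frac{78}{147707} \approx 0.00052807$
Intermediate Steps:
$n{\left(l \right)} = 9 + l^{2}$ ($n{\left(l \right)} = \left(l^{2} + 1\right) + 8 = \left(1 + l^{2}\right) + 8 = 9 + l^{2}$)
$u = \frac{233}{78}$ ($u = 3 - \frac{1}{78} = \frac{233}{78} \approx 2.9872$)
$G{\left(V,T \right)} = V + \frac{233 T}{78}$ ($G{\left(V,T \right)} = \frac{233 T}{78} + V = V + \frac{233 T}{78}$)
$\frac{1}{G{\left(-8,n{\left(4 \right)} \right)} + 1827} = \frac{1}{\left(-8 + \frac{233 \left(9 + 4^{2}\right)}{78}\right) + 1827} = \frac{1}{\left(-8 + \frac{233 \left(9 + 16\right)}{78}\right) + 1827} = \frac{1}{\left(-8 + \frac{233}{78} \cdot 25\right) + 1827} = \frac{1}{\left(-8 + \frac{5825}{78}\right) + 1827} = \frac{1}{\frac{5201}{78} + 1827} = \frac{1}{\frac{147707}{78}} = \frac{78}{147707}$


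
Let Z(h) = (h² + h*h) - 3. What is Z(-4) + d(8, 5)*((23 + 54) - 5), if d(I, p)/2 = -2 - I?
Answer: -1411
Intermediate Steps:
Z(h) = -3 + 2*h² (Z(h) = (h² + h²) - 3 = 2*h² - 3 = -3 + 2*h²)
d(I, p) = -4 - 2*I (d(I, p) = 2*(-2 - I) = -4 - 2*I)
Z(-4) + d(8, 5)*((23 + 54) - 5) = (-3 + 2*(-4)²) + (-4 - 2*8)*((23 + 54) - 5) = (-3 + 2*16) + (-4 - 16)*(77 - 5) = (-3 + 32) - 20*72 = 29 - 1440 = -1411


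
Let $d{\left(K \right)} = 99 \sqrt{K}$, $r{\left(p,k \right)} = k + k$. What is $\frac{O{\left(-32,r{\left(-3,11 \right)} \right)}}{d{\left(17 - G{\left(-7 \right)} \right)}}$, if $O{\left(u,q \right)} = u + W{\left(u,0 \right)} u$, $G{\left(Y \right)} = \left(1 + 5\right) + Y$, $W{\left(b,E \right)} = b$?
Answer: $\frac{496 \sqrt{2}}{297} \approx 2.3618$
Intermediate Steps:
$r{\left(p,k \right)} = 2 k$
$G{\left(Y \right)} = 6 + Y$
$O{\left(u,q \right)} = u + u^{2}$ ($O{\left(u,q \right)} = u + u u = u + u^{2}$)
$\frac{O{\left(-32,r{\left(-3,11 \right)} \right)}}{d{\left(17 - G{\left(-7 \right)} \right)}} = \frac{\left(-32\right) \left(1 - 32\right)}{99 \sqrt{17 - \left(6 - 7\right)}} = \frac{\left(-32\right) \left(-31\right)}{99 \sqrt{17 - -1}} = \frac{992}{99 \sqrt{17 + 1}} = \frac{992}{99 \sqrt{18}} = \frac{992}{99 \cdot 3 \sqrt{2}} = \frac{992}{297 \sqrt{2}} = 992 \frac{\sqrt{2}}{594} = \frac{496 \sqrt{2}}{297}$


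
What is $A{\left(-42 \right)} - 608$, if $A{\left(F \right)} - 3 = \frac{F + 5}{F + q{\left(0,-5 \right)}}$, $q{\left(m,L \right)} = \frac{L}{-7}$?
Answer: $- \frac{174586}{289} \approx -604.1$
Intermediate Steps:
$q{\left(m,L \right)} = - \frac{L}{7}$ ($q{\left(m,L \right)} = L \left(- \frac{1}{7}\right) = - \frac{L}{7}$)
$A{\left(F \right)} = 3 + \frac{5 + F}{\frac{5}{7} + F}$ ($A{\left(F \right)} = 3 + \frac{F + 5}{F - - \frac{5}{7}} = 3 + \frac{5 + F}{F + \frac{5}{7}} = 3 + \frac{5 + F}{\frac{5}{7} + F}$)
$A{\left(-42 \right)} - 608 = \frac{2 \left(25 + 14 \left(-42\right)\right)}{5 + 7 \left(-42\right)} - 608 = \frac{2 \left(25 - 588\right)}{5 - 294} - 608 = 2 \frac{1}{-289} \left(-563\right) - 608 = 2 \left(- \frac{1}{289}\right) \left(-563\right) - 608 = \frac{1126}{289} - 608 = - \frac{174586}{289}$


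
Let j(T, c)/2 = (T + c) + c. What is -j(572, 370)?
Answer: -2624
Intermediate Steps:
j(T, c) = 2*T + 4*c (j(T, c) = 2*((T + c) + c) = 2*(T + 2*c) = 2*T + 4*c)
-j(572, 370) = -(2*572 + 4*370) = -(1144 + 1480) = -1*2624 = -2624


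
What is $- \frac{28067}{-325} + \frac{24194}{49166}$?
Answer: $\frac{53377122}{614575} \approx 86.852$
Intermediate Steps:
$- \frac{28067}{-325} + \frac{24194}{49166} = \left(-28067\right) \left(- \frac{1}{325}\right) + 24194 \cdot \frac{1}{49166} = \frac{2159}{25} + \frac{12097}{24583} = \frac{53377122}{614575}$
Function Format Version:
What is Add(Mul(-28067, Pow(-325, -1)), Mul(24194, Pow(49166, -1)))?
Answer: Rational(53377122, 614575) ≈ 86.852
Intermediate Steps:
Add(Mul(-28067, Pow(-325, -1)), Mul(24194, Pow(49166, -1))) = Add(Mul(-28067, Rational(-1, 325)), Mul(24194, Rational(1, 49166))) = Add(Rational(2159, 25), Rational(12097, 24583)) = Rational(53377122, 614575)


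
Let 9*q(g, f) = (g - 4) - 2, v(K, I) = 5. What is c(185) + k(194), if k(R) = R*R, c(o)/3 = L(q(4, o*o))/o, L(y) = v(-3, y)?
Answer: 1392535/37 ≈ 37636.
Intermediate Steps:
q(g, f) = -⅔ + g/9 (q(g, f) = ((g - 4) - 2)/9 = ((-4 + g) - 2)/9 = (-6 + g)/9 = -⅔ + g/9)
L(y) = 5
c(o) = 15/o (c(o) = 3*(5/o) = 15/o)
k(R) = R²
c(185) + k(194) = 15/185 + 194² = 15*(1/185) + 37636 = 3/37 + 37636 = 1392535/37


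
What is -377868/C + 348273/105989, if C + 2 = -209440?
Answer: 18832140853/3699758023 ≈ 5.0901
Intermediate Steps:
C = -209442 (C = -2 - 209440 = -209442)
-377868/C + 348273/105989 = -377868/(-209442) + 348273/105989 = -377868*(-1/209442) + 348273*(1/105989) = 62978/34907 + 348273/105989 = 18832140853/3699758023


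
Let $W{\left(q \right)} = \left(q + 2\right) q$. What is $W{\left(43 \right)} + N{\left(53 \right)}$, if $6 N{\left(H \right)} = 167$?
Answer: $\frac{11777}{6} \approx 1962.8$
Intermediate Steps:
$W{\left(q \right)} = q \left(2 + q\right)$ ($W{\left(q \right)} = \left(2 + q\right) q = q \left(2 + q\right)$)
$N{\left(H \right)} = \frac{167}{6}$ ($N{\left(H \right)} = \frac{1}{6} \cdot 167 = \frac{167}{6}$)
$W{\left(43 \right)} + N{\left(53 \right)} = 43 \left(2 + 43\right) + \frac{167}{6} = 43 \cdot 45 + \frac{167}{6} = 1935 + \frac{167}{6} = \frac{11777}{6}$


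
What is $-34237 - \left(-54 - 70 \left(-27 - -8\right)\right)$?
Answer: $-35513$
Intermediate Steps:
$-34237 - \left(-54 - 70 \left(-27 - -8\right)\right) = -34237 - \left(-54 - 70 \left(-27 + 8\right)\right) = -34237 - \left(-54 - -1330\right) = -34237 - \left(-54 + 1330\right) = -34237 - 1276 = -35513$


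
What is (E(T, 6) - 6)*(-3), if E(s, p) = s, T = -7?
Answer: 39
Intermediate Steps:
(E(T, 6) - 6)*(-3) = (-7 - 6)*(-3) = -13*(-3) = 39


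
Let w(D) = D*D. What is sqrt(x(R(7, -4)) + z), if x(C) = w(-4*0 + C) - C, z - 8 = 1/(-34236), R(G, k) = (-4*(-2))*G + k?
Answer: sqrt(86605438809)/5706 ≈ 51.575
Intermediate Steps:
R(G, k) = k + 8*G (R(G, k) = 8*G + k = k + 8*G)
z = 273887/34236 (z = 8 + 1/(-34236) = 8 - 1/34236 = 273887/34236 ≈ 8.0000)
w(D) = D**2
x(C) = C**2 - C (x(C) = (-4*0 + C)**2 - C = (0 + C)**2 - C = C**2 - C)
sqrt(x(R(7, -4)) + z) = sqrt((-4 + 8*7)*(-1 + (-4 + 8*7)) + 273887/34236) = sqrt((-4 + 56)*(-1 + (-4 + 56)) + 273887/34236) = sqrt(52*(-1 + 52) + 273887/34236) = sqrt(52*51 + 273887/34236) = sqrt(2652 + 273887/34236) = sqrt(91067759/34236) = sqrt(86605438809)/5706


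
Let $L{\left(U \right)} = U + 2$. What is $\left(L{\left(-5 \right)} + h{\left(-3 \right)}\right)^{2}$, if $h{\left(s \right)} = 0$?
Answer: $9$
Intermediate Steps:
$L{\left(U \right)} = 2 + U$
$\left(L{\left(-5 \right)} + h{\left(-3 \right)}\right)^{2} = \left(\left(2 - 5\right) + 0\right)^{2} = \left(-3 + 0\right)^{2} = \left(-3\right)^{2} = 9$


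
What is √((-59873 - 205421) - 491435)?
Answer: 3*I*√84081 ≈ 869.9*I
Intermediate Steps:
√((-59873 - 205421) - 491435) = √(-265294 - 491435) = √(-756729) = 3*I*√84081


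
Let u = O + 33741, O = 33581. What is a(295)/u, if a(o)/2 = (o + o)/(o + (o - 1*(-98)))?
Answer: 295/11579384 ≈ 2.5476e-5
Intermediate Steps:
u = 67322 (u = 33581 + 33741 = 67322)
a(o) = 4*o/(98 + 2*o) (a(o) = 2*((o + o)/(o + (o - 1*(-98)))) = 2*((2*o)/(o + (o + 98))) = 2*((2*o)/(o + (98 + o))) = 2*((2*o)/(98 + 2*o)) = 2*(2*o/(98 + 2*o)) = 4*o/(98 + 2*o))
a(295)/u = (2*295/(49 + 295))/67322 = (2*295/344)*(1/67322) = (2*295*(1/344))*(1/67322) = (295/172)*(1/67322) = 295/11579384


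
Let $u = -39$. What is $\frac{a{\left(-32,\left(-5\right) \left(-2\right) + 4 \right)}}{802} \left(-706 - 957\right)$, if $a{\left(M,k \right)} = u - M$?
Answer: $\frac{11641}{802} \approx 14.515$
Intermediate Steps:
$a{\left(M,k \right)} = -39 - M$
$\frac{a{\left(-32,\left(-5\right) \left(-2\right) + 4 \right)}}{802} \left(-706 - 957\right) = \frac{-39 - -32}{802} \left(-706 - 957\right) = \left(-39 + 32\right) \frac{1}{802} \left(-1663\right) = \left(-7\right) \frac{1}{802} \left(-1663\right) = \left(- \frac{7}{802}\right) \left(-1663\right) = \frac{11641}{802}$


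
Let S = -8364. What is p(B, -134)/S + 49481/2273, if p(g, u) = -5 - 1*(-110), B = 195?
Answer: 137873473/6337124 ≈ 21.756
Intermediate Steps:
p(g, u) = 105 (p(g, u) = -5 + 110 = 105)
p(B, -134)/S + 49481/2273 = 105/(-8364) + 49481/2273 = 105*(-1/8364) + 49481*(1/2273) = -35/2788 + 49481/2273 = 137873473/6337124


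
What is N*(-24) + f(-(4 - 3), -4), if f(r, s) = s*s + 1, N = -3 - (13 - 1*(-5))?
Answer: 521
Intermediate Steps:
N = -21 (N = -3 - (13 + 5) = -3 - 1*18 = -3 - 18 = -21)
f(r, s) = 1 + s**2 (f(r, s) = s**2 + 1 = 1 + s**2)
N*(-24) + f(-(4 - 3), -4) = -21*(-24) + (1 + (-4)**2) = 504 + (1 + 16) = 504 + 17 = 521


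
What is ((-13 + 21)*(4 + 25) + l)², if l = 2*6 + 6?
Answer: 62500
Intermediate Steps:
l = 18 (l = 12 + 6 = 18)
((-13 + 21)*(4 + 25) + l)² = ((-13 + 21)*(4 + 25) + 18)² = (8*29 + 18)² = (232 + 18)² = 250² = 62500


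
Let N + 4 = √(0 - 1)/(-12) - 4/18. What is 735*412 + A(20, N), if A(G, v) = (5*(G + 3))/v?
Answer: 6998449380/23113 + 12420*I/23113 ≈ 3.0279e+5 + 0.53736*I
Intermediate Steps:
N = -38/9 - I/12 (N = -4 + (√(0 - 1)/(-12) - 4/18) = -4 + (√(-1)*(-1/12) - 4*1/18) = -4 + (I*(-1/12) - 2/9) = -4 + (-I/12 - 2/9) = -4 + (-2/9 - I/12) = -38/9 - I/12 ≈ -4.2222 - 0.083333*I)
A(G, v) = (15 + 5*G)/v (A(G, v) = (5*(3 + G))/v = (15 + 5*G)/v)
735*412 + A(20, N) = 735*412 + 5*(3 + 20)/(-38/9 - I/12) = 302820 + 5*(1296*(-38/9 + I/12)/23113)*23 = 302820 + (-629280/23113 + 12420*I/23113) = 6998449380/23113 + 12420*I/23113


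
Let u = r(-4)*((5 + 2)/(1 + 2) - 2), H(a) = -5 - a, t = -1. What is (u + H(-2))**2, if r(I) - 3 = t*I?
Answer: 4/9 ≈ 0.44444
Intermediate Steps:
r(I) = 3 - I
u = 7/3 (u = (3 - 1*(-4))*((5 + 2)/(1 + 2) - 2) = (3 + 4)*(7/3 - 2) = 7*(7*(1/3) - 2) = 7*(7/3 - 2) = 7*(1/3) = 7/3 ≈ 2.3333)
(u + H(-2))**2 = (7/3 + (-5 - 1*(-2)))**2 = (7/3 + (-5 + 2))**2 = (7/3 - 3)**2 = (-2/3)**2 = 4/9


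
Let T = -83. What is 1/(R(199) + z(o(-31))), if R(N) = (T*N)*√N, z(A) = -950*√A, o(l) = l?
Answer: -1/(16517*√199 + 950*I*√31) ≈ -4.2896e-6 + 9.7379e-8*I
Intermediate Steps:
R(N) = -83*N^(3/2) (R(N) = (-83*N)*√N = -83*N^(3/2))
1/(R(199) + z(o(-31))) = 1/(-16517*√199 - 950*I*√31)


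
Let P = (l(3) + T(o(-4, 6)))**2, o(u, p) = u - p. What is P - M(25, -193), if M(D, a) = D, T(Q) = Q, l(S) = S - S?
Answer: 75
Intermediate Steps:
l(S) = 0
P = 100 (P = (0 + (-4 - 1*6))**2 = (0 + (-4 - 6))**2 = (0 - 10)**2 = (-10)**2 = 100)
P - M(25, -193) = 100 - 1*25 = 100 - 25 = 75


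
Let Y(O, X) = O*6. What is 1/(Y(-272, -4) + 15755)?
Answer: 1/14123 ≈ 7.0806e-5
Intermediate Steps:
Y(O, X) = 6*O
1/(Y(-272, -4) + 15755) = 1/(6*(-272) + 15755) = 1/(-1632 + 15755) = 1/14123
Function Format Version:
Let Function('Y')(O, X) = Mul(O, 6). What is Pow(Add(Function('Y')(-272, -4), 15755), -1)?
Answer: Rational(1, 14123) ≈ 7.0806e-5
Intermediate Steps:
Function('Y')(O, X) = Mul(6, O)
Pow(Add(Function('Y')(-272, -4), 15755), -1) = Pow(Add(Mul(6, -272), 15755), -1) = Pow(Add(-1632, 15755), -1) = Pow(14123, -1) = Rational(1, 14123)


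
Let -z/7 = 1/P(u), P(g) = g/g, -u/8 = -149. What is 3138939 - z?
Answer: 3138946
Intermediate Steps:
u = 1192 (u = -8*(-149) = 1192)
P(g) = 1
z = -7 (z = -7/1 = -7*1 = -7)
3138939 - z = 3138939 - 1*(-7) = 3138939 + 7 = 3138946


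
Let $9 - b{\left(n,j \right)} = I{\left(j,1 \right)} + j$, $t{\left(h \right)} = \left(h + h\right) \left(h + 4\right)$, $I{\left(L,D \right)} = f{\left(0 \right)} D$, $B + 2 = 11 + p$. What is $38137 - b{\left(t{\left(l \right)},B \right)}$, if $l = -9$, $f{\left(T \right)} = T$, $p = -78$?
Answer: $38059$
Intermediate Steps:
$B = -69$ ($B = -2 + \left(11 - 78\right) = -2 - 67 = -69$)
$I{\left(L,D \right)} = 0$ ($I{\left(L,D \right)} = 0 D = 0$)
$t{\left(h \right)} = 2 h \left(4 + h\right)$
$b{\left(n,j \right)} = 9 - j$ ($b{\left(n,j \right)} = 9 - \left(0 + j\right) = 9 - j$)
$38137 - b{\left(t{\left(l \right)},B \right)} = 38137 - \left(9 - -69\right) = 38137 - \left(9 + 69\right) = 38137 - 78 = 38059$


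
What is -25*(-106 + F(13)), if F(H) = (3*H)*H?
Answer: -10025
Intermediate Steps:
F(H) = 3*H**2
-25*(-106 + F(13)) = -25*(-106 + 3*13**2) = -25*(-106 + 3*169) = -25*(-106 + 507) = -25*401 = -10025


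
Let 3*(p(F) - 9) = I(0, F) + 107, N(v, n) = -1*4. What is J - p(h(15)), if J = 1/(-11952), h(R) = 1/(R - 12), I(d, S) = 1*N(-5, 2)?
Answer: -517921/11952 ≈ -43.333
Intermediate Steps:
N(v, n) = -4
I(d, S) = -4 (I(d, S) = 1*(-4) = -4)
h(R) = 1/(-12 + R)
p(F) = 130/3 (p(F) = 9 + (-4 + 107)/3 = 9 + (1/3)*103 = 9 + 103/3 = 130/3)
J = -1/11952 ≈ -8.3668e-5
J - p(h(15)) = -1/11952 - 1*130/3 = -1/11952 - 130/3 = -517921/11952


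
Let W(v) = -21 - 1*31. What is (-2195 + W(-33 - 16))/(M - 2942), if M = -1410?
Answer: 2247/4352 ≈ 0.51631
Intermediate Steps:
W(v) = -52 (W(v) = -21 - 31 = -52)
(-2195 + W(-33 - 16))/(M - 2942) = (-2195 - 52)/(-1410 - 2942) = -2247/(-4352) = -2247*(-1/4352) = 2247/4352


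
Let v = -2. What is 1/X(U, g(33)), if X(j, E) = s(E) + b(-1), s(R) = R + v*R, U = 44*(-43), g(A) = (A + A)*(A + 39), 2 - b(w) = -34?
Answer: -1/4716 ≈ -0.00021204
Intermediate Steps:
b(w) = 36 (b(w) = 2 - 1*(-34) = 2 + 34 = 36)
g(A) = 2*A*(39 + A) (g(A) = (2*A)*(39 + A) = 2*A*(39 + A))
U = -1892
s(R) = -R (s(R) = R - 2*R = -R)
X(j, E) = 36 - E (X(j, E) = -E + 36 = 36 - E)
1/X(U, g(33)) = 1/(36 - 2*33*(39 + 33)) = 1/(36 - 2*33*72) = 1/(36 - 1*4752) = 1/(36 - 4752) = 1/(-4716) = -1/4716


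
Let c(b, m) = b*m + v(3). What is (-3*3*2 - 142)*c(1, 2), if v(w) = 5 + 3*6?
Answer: -4000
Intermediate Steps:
v(w) = 23 (v(w) = 5 + 18 = 23)
c(b, m) = 23 + b*m (c(b, m) = b*m + 23 = 23 + b*m)
(-3*3*2 - 142)*c(1, 2) = (-3*3*2 - 142)*(23 + 1*2) = (-9*2 - 142)*(23 + 2) = (-18 - 142)*25 = -160*25 = -4000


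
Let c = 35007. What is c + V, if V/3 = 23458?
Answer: 105381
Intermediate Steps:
V = 70374 (V = 3*23458 = 70374)
c + V = 35007 + 70374 = 105381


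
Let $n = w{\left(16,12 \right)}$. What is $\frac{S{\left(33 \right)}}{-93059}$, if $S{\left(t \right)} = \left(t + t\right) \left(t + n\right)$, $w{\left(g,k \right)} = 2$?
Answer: $- \frac{2310}{93059} \approx -0.024823$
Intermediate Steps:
$n = 2$
$S{\left(t \right)} = 2 t \left(2 + t\right)$ ($S{\left(t \right)} = \left(t + t\right) \left(t + 2\right) = 2 t \left(2 + t\right)$)
$\frac{S{\left(33 \right)}}{-93059} = \frac{2 \cdot 33 \left(2 + 33\right)}{-93059} = 2 \cdot 33 \cdot 35 \left(- \frac{1}{93059}\right) = 2310 \left(- \frac{1}{93059}\right) = - \frac{2310}{93059}$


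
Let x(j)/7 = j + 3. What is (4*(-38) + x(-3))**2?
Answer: 23104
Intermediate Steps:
x(j) = 21 + 7*j (x(j) = 7*(j + 3) = 7*(3 + j) = 21 + 7*j)
(4*(-38) + x(-3))**2 = (4*(-38) + (21 + 7*(-3)))**2 = (-152 + (21 - 21))**2 = (-152 + 0)**2 = (-152)**2 = 23104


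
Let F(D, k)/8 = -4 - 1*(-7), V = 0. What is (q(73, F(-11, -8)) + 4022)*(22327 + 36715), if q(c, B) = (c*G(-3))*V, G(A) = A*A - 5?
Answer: 237466924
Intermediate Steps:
G(A) = -5 + A**2 (G(A) = A**2 - 5 = -5 + A**2)
F(D, k) = 24 (F(D, k) = 8*(-4 - 1*(-7)) = 8*(-4 + 7) = 8*3 = 24)
q(c, B) = 0 (q(c, B) = (c*(-5 + (-3)**2))*0 = (c*(-5 + 9))*0 = (c*4)*0 = (4*c)*0 = 0)
(q(73, F(-11, -8)) + 4022)*(22327 + 36715) = (0 + 4022)*(22327 + 36715) = 4022*59042 = 237466924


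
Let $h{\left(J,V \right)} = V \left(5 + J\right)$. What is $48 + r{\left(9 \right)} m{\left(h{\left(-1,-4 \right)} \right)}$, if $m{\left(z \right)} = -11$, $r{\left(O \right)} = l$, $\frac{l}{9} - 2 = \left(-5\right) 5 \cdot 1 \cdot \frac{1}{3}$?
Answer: $675$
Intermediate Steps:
$l = -57$ ($l = 18 + 9 \left(-5\right) 5 \cdot 1 \cdot \frac{1}{3} = 18 + 9 \left(- 25 \cdot 1 \cdot \frac{1}{3}\right) = 18 + 9 \left(\left(-25\right) \frac{1}{3}\right) = 18 + 9 \left(- \frac{25}{3}\right) = 18 - 75 = -57$)
$r{\left(O \right)} = -57$
$48 + r{\left(9 \right)} m{\left(h{\left(-1,-4 \right)} \right)} = 48 - -627 = 48 + 627 = 675$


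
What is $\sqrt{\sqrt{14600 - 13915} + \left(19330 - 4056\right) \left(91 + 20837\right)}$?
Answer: $\sqrt{319654272 + \sqrt{685}} \approx 17879.0$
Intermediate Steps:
$\sqrt{\sqrt{14600 - 13915} + \left(19330 - 4056\right) \left(91 + 20837\right)} = \sqrt{\sqrt{685} + 15274 \cdot 20928} = \sqrt{\sqrt{685} + 319654272} = \sqrt{319654272 + \sqrt{685}}$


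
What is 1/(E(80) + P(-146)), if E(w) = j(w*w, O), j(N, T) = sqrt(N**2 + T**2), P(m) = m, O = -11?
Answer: 146/40938805 + sqrt(40960121)/40938805 ≈ 0.00015990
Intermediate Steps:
E(w) = sqrt(121 + w**4) (E(w) = sqrt((w*w)**2 + (-11)**2) = sqrt((w**2)**2 + 121) = sqrt(w**4 + 121) = sqrt(121 + w**4))
1/(E(80) + P(-146)) = 1/(sqrt(121 + 80**4) - 146) = 1/(sqrt(121 + 40960000) - 146) = 1/(sqrt(40960121) - 146) = 1/(-146 + sqrt(40960121))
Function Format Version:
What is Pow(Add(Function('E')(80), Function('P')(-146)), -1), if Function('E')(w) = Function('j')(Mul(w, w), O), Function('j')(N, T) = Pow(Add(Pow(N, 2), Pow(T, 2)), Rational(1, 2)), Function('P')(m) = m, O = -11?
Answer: Add(Rational(146, 40938805), Mul(Rational(1, 40938805), Pow(40960121, Rational(1, 2)))) ≈ 0.00015990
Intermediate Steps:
Function('E')(w) = Pow(Add(121, Pow(w, 4)), Rational(1, 2)) (Function('E')(w) = Pow(Add(Pow(Mul(w, w), 2), Pow(-11, 2)), Rational(1, 2)) = Pow(Add(Pow(Pow(w, 2), 2), 121), Rational(1, 2)) = Pow(Add(Pow(w, 4), 121), Rational(1, 2)) = Pow(Add(121, Pow(w, 4)), Rational(1, 2)))
Pow(Add(Function('E')(80), Function('P')(-146)), -1) = Pow(Add(Pow(Add(121, Pow(80, 4)), Rational(1, 2)), -146), -1) = Pow(Add(Pow(Add(121, 40960000), Rational(1, 2)), -146), -1) = Pow(Add(Pow(40960121, Rational(1, 2)), -146), -1) = Pow(Add(-146, Pow(40960121, Rational(1, 2))), -1)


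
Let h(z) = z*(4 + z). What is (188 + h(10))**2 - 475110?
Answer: -367526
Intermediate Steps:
(188 + h(10))**2 - 475110 = (188 + 10*(4 + 10))**2 - 475110 = (188 + 10*14)**2 - 475110 = (188 + 140)**2 - 475110 = 328**2 - 475110 = 107584 - 475110 = -367526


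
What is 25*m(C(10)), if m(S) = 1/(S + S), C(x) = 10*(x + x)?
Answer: 1/16 ≈ 0.062500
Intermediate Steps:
C(x) = 20*x (C(x) = 10*(2*x) = 20*x)
m(S) = 1/(2*S)
25*m(C(10)) = 25*(1/(2*((20*10)))) = 25*((1/2)/200) = 25*((1/2)*(1/200)) = 25*(1/400) = 1/16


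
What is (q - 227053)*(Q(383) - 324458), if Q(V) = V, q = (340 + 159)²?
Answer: -7112798100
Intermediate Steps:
q = 249001 (q = 499² = 249001)
(q - 227053)*(Q(383) - 324458) = (249001 - 227053)*(383 - 324458) = 21948*(-324075) = -7112798100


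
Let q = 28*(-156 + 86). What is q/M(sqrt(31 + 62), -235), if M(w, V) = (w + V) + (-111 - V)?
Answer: 18130/1019 + 490*sqrt(93)/3057 ≈ 19.338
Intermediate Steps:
q = -1960 (q = 28*(-70) = -1960)
M(w, V) = -111 + w (M(w, V) = (V + w) + (-111 - V) = -111 + w)
q/M(sqrt(31 + 62), -235) = -1960/(-111 + sqrt(31 + 62)) = -1960/(-111 + sqrt(93))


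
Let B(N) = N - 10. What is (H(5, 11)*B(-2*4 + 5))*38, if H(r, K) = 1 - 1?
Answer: 0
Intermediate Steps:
B(N) = -10 + N
H(r, K) = 0
(H(5, 11)*B(-2*4 + 5))*38 = (0*(-10 + (-2*4 + 5)))*38 = (0*(-10 + (-8 + 5)))*38 = (0*(-10 - 3))*38 = (0*(-13))*38 = 0*38 = 0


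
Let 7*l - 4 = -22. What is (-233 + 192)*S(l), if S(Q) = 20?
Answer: -820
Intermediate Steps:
l = -18/7 (l = 4/7 + (⅐)*(-22) = 4/7 - 22/7 = -18/7 ≈ -2.5714)
(-233 + 192)*S(l) = (-233 + 192)*20 = -41*20 = -820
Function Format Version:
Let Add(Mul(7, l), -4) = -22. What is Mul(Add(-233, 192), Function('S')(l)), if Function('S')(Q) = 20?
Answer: -820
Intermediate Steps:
l = Rational(-18, 7) (l = Add(Rational(4, 7), Mul(Rational(1, 7), -22)) = Add(Rational(4, 7), Rational(-22, 7)) = Rational(-18, 7) ≈ -2.5714)
Mul(Add(-233, 192), Function('S')(l)) = Mul(Add(-233, 192), 20) = Mul(-41, 20) = -820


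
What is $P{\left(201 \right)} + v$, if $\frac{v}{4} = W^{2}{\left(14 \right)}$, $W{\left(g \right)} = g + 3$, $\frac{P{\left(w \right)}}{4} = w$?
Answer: $1960$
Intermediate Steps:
$P{\left(w \right)} = 4 w$
$W{\left(g \right)} = 3 + g$
$v = 1156$ ($v = 4 \left(3 + 14\right)^{2} = 4 \cdot 17^{2} = 4 \cdot 289 = 1156$)
$P{\left(201 \right)} + v = 4 \cdot 201 + 1156 = 804 + 1156 = 1960$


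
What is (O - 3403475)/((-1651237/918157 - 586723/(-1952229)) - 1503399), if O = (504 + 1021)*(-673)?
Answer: 7940207067707399400/2694774314620346009 ≈ 2.9465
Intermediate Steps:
O = -1026325 (O = 1525*(-673) = -1026325)
(O - 3403475)/((-1651237/918157 - 586723/(-1952229)) - 1503399) = (-1026325 - 3403475)/((-1651237/918157 - 586723/(-1952229)) - 1503399) = -4429800/((-1651237*1/918157 - 586723*(-1/1952229)) - 1503399) = -4429800/((-1651237/918157 + 586723/1952229) - 1503399) = -4429800/(-2684888927762/1792452721953 - 1503399) = -4429800/(-2694774314620346009/1792452721953) = -4429800*(-1792452721953/2694774314620346009) = 7940207067707399400/2694774314620346009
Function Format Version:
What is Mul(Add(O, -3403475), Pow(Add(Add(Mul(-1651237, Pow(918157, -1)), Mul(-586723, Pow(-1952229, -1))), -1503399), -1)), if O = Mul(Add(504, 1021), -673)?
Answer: Rational(7940207067707399400, 2694774314620346009) ≈ 2.9465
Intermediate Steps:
O = -1026325 (O = Mul(1525, -673) = -1026325)
Mul(Add(O, -3403475), Pow(Add(Add(Mul(-1651237, Pow(918157, -1)), Mul(-586723, Pow(-1952229, -1))), -1503399), -1)) = Mul(Add(-1026325, -3403475), Pow(Add(Add(Mul(-1651237, Pow(918157, -1)), Mul(-586723, Pow(-1952229, -1))), -1503399), -1)) = Mul(-4429800, Pow(Add(Add(Mul(-1651237, Rational(1, 918157)), Mul(-586723, Rational(-1, 1952229))), -1503399), -1)) = Mul(-4429800, Pow(Add(Add(Rational(-1651237, 918157), Rational(586723, 1952229)), -1503399), -1)) = Mul(-4429800, Pow(Add(Rational(-2684888927762, 1792452721953), -1503399), -1)) = Mul(-4429800, Pow(Rational(-2694774314620346009, 1792452721953), -1)) = Mul(-4429800, Rational(-1792452721953, 2694774314620346009)) = Rational(7940207067707399400, 2694774314620346009)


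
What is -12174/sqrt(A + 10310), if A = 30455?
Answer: -12174*sqrt(40765)/40765 ≈ -60.296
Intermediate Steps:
-12174/sqrt(A + 10310) = -12174/sqrt(30455 + 10310) = -12174*sqrt(40765)/40765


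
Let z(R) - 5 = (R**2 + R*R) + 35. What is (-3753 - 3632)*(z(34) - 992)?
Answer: -10043600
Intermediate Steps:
z(R) = 40 + 2*R**2 (z(R) = 5 + ((R**2 + R*R) + 35) = 5 + ((R**2 + R**2) + 35) = 5 + (2*R**2 + 35) = 5 + (35 + 2*R**2) = 40 + 2*R**2)
(-3753 - 3632)*(z(34) - 992) = (-3753 - 3632)*((40 + 2*34**2) - 992) = -7385*((40 + 2*1156) - 992) = -7385*((40 + 2312) - 992) = -7385*(2352 - 992) = -7385*1360 = -10043600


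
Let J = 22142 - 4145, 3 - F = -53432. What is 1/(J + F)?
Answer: 1/71432 ≈ 1.3999e-5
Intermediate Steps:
F = 53435 (F = 3 - 1*(-53432) = 3 + 53432 = 53435)
J = 17997
1/(J + F) = 1/(17997 + 53435) = 1/71432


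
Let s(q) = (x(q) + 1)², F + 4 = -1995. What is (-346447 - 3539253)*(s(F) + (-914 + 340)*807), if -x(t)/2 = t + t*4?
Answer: -1551081536559100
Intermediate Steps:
F = -1999 (F = -4 - 1995 = -1999)
x(t) = -10*t (x(t) = -2*(t + t*4) = -2*(t + 4*t) = -10*t)
s(q) = (1 - 10*q)² (s(q) = (-10*q + 1)² = (1 - 10*q)²)
(-346447 - 3539253)*(s(F) + (-914 + 340)*807) = (-346447 - 3539253)*((-1 + 10*(-1999))² + (-914 + 340)*807) = -3885700*((-1 - 19990)² - 574*807) = -3885700*((-19991)² - 463218) = -3885700*(399640081 - 463218) = -3885700*399176863 = -1551081536559100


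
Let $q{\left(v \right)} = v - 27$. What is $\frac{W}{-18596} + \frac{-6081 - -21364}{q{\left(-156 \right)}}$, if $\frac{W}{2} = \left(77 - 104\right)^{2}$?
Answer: $- \frac{142234741}{1701534} \approx -83.592$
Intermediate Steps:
$q{\left(v \right)} = -27 + v$
$W = 1458$ ($W = 2 \left(77 - 104\right)^{2} = 2 \left(-27\right)^{2} = 2 \cdot 729 = 1458$)
$\frac{W}{-18596} + \frac{-6081 - -21364}{q{\left(-156 \right)}} = \frac{1458}{-18596} + \frac{-6081 - -21364}{-27 - 156} = 1458 \left(- \frac{1}{18596}\right) + \frac{-6081 + 21364}{-183} = - \frac{729}{9298} + 15283 \left(- \frac{1}{183}\right) = - \frac{729}{9298} - \frac{15283}{183} = - \frac{142234741}{1701534}$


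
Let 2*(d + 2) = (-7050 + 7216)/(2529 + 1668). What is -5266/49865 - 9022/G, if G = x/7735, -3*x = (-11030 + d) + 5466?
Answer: -43814757004278004/1164867293435 ≈ -37614.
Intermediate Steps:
d = -8311/4197 (d = -2 + ((-7050 + 7216)/(2529 + 1668))/2 = -2 + (166/4197)/2 = -2 + (166*(1/4197))/2 = -2 + (1/2)*(166/4197) = -2 + 83/4197 = -8311/4197 ≈ -1.9802)
x = 23360419/12591 (x = -((-11030 - 8311/4197) + 5466)/3 = -(-46301221/4197 + 5466)/3 = -1/3*(-23360419/4197) = 23360419/12591 ≈ 1855.3)
G = 23360419/97391385 (G = (23360419/12591)/7735 = (23360419/12591)*(1/7735) = 23360419/97391385 ≈ 0.23986)
-5266/49865 - 9022/G = -5266/49865 - 9022/23360419/97391385 = -5266*1/49865 - 9022*97391385/23360419 = -5266/49865 - 878665075470/23360419 = -43814757004278004/1164867293435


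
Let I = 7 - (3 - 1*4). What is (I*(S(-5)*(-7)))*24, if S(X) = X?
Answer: 6720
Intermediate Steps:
I = 8 (I = 7 - (3 - 4) = 7 - 1*(-1) = 7 + 1 = 8)
(I*(S(-5)*(-7)))*24 = (8*(-5*(-7)))*24 = (8*35)*24 = 280*24 = 6720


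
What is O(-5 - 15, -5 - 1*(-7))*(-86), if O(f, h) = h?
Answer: -172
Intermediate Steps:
O(-5 - 15, -5 - 1*(-7))*(-86) = (-5 - 1*(-7))*(-86) = (-5 + 7)*(-86) = 2*(-86) = -172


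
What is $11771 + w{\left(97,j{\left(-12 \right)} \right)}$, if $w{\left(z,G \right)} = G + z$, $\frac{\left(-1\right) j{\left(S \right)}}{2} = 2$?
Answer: $11864$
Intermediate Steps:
$j{\left(S \right)} = -4$ ($j{\left(S \right)} = \left(-2\right) 2 = -4$)
$11771 + w{\left(97,j{\left(-12 \right)} \right)} = 11771 + \left(-4 + 97\right) = 11771 + 93 = 11864$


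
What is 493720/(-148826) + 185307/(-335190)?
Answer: -32178084397/8314164490 ≈ -3.8703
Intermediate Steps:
493720/(-148826) + 185307/(-335190) = 493720*(-1/148826) + 185307*(-1/335190) = -246860/74413 - 61769/111730 = -32178084397/8314164490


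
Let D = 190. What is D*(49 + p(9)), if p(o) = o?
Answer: 11020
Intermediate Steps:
D*(49 + p(9)) = 190*(49 + 9) = 190*58 = 11020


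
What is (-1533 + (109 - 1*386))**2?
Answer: 3276100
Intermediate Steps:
(-1533 + (109 - 1*386))**2 = (-1533 + (109 - 386))**2 = (-1533 - 277)**2 = (-1810)**2 = 3276100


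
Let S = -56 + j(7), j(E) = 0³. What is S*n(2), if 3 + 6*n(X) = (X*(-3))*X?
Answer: 140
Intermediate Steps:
j(E) = 0
n(X) = -½ - X²/2 (n(X) = -½ + ((X*(-3))*X)/6 = -½ + ((-3*X)*X)/6 = -½ + (-3*X²)/6 = -½ - X²/2)
S = -56 (S = -56 + 0 = -56)
S*n(2) = -56*(-½ - ½*2²) = -56*(-½ - ½*4) = -56*(-½ - 2) = -56*(-5/2) = 140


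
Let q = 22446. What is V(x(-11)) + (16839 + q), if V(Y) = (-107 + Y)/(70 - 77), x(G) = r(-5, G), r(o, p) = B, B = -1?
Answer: 275103/7 ≈ 39300.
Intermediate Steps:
r(o, p) = -1
x(G) = -1
V(Y) = 107/7 - Y/7 (V(Y) = (-107 + Y)/(-7) = (-107 + Y)*(-⅐) = 107/7 - Y/7)
V(x(-11)) + (16839 + q) = (107/7 - ⅐*(-1)) + (16839 + 22446) = (107/7 + ⅐) + 39285 = 108/7 + 39285 = 275103/7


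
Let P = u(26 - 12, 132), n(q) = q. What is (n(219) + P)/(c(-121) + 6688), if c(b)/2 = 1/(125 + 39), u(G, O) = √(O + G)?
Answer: 17958/548417 + 82*√146/548417 ≈ 0.034552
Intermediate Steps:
u(G, O) = √(G + O)
c(b) = 1/82 (c(b) = 2/(125 + 39) = 2/164 = 2*(1/164) = 1/82)
P = √146 (P = √((26 - 12) + 132) = √(14 + 132) = √146 ≈ 12.083)
(n(219) + P)/(c(-121) + 6688) = (219 + √146)/(1/82 + 6688) = (219 + √146)/(548417/82) = (219 + √146)*(82/548417) = 17958/548417 + 82*√146/548417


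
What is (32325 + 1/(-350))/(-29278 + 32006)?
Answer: 11313749/954800 ≈ 11.849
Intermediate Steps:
(32325 + 1/(-350))/(-29278 + 32006) = (32325 - 1/350)/2728 = (11313749/350)*(1/2728) = 11313749/954800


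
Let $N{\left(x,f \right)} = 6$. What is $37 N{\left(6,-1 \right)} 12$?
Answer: $2664$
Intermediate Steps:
$37 N{\left(6,-1 \right)} 12 = 37 \cdot 6 \cdot 12 = 222 \cdot 12 = 2664$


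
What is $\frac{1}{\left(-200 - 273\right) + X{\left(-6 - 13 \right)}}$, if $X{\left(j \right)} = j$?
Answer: $- \frac{1}{492} \approx -0.0020325$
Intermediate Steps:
$\frac{1}{\left(-200 - 273\right) + X{\left(-6 - 13 \right)}} = \frac{1}{\left(-200 - 273\right) - 19} = \frac{1}{-473 - 19} = \frac{1}{-492} = - \frac{1}{492}$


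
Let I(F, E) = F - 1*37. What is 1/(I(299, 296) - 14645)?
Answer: -1/14383 ≈ -6.9526e-5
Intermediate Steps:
I(F, E) = -37 + F (I(F, E) = F - 37 = -37 + F)
1/(I(299, 296) - 14645) = 1/((-37 + 299) - 14645) = 1/(262 - 14645) = 1/(-14383) = -1/14383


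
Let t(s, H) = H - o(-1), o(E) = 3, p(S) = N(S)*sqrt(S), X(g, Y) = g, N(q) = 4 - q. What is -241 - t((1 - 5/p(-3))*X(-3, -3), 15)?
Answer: -253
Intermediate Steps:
p(S) = sqrt(S)*(4 - S) (p(S) = (4 - S)*sqrt(S) = sqrt(S)*(4 - S))
t(s, H) = -3 + H (t(s, H) = H - 1*3 = H - 3 = -3 + H)
-241 - t((1 - 5/p(-3))*X(-3, -3), 15) = -241 - (-3 + 15) = -241 - 1*12 = -241 - 12 = -253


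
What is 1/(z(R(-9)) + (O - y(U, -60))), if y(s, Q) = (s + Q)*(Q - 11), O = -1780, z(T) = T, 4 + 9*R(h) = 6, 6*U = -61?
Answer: -18/121709 ≈ -0.00014789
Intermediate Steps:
U = -61/6 (U = (⅙)*(-61) = -61/6 ≈ -10.167)
R(h) = 2/9 (R(h) = -4/9 + (⅑)*6 = -4/9 + ⅔ = 2/9)
y(s, Q) = (-11 + Q)*(Q + s) (y(s, Q) = (Q + s)*(-11 + Q) = (-11 + Q)*(Q + s))
1/(z(R(-9)) + (O - y(U, -60))) = 1/(2/9 + (-1780 - ((-60)² - 11*(-60) - 11*(-61/6) - 60*(-61/6)))) = 1/(2/9 + (-1780 - (3600 + 660 + 671/6 + 610))) = 1/(2/9 + (-1780 - 1*29891/6)) = 1/(2/9 + (-1780 - 29891/6)) = 1/(2/9 - 40571/6) = 1/(-121709/18) = -18/121709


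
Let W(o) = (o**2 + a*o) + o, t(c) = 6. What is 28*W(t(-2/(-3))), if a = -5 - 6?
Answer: -672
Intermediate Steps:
a = -11
W(o) = o**2 - 10*o (W(o) = (o**2 - 11*o) + o = o**2 - 10*o)
28*W(t(-2/(-3))) = 28*(6*(-10 + 6)) = 28*(6*(-4)) = 28*(-24) = -672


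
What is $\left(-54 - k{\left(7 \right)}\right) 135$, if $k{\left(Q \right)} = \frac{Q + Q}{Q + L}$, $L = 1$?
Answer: $- \frac{30105}{4} \approx -7526.3$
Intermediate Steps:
$k{\left(Q \right)} = \frac{2 Q}{1 + Q}$ ($k{\left(Q \right)} = \frac{Q + Q}{Q + 1} = \frac{2 Q}{1 + Q}$)
$\left(-54 - k{\left(7 \right)}\right) 135 = \left(-54 - 2 \cdot 7 \frac{1}{1 + 7}\right) 135 = \left(-54 - 2 \cdot 7 \cdot \frac{1}{8}\right) 135 = \left(-54 - \frac{7}{4}\right) 135 = \left(- \frac{223}{4}\right) 135 = - \frac{30105}{4}$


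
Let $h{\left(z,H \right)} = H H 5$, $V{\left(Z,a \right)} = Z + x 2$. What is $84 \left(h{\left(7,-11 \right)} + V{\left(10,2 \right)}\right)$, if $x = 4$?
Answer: $52332$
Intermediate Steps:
$V{\left(Z,a \right)} = 8 + Z$ ($V{\left(Z,a \right)} = Z + 4 \cdot 2 = Z + 8 = 8 + Z$)
$h{\left(z,H \right)} = 5 H^{2}$ ($h{\left(z,H \right)} = H^{2} \cdot 5 = 5 H^{2}$)
$84 \left(h{\left(7,-11 \right)} + V{\left(10,2 \right)}\right) = 84 \left(5 \left(-11\right)^{2} + \left(8 + 10\right)\right) = 84 \left(5 \cdot 121 + 18\right) = 84 \left(605 + 18\right) = 84 \cdot 623 = 52332$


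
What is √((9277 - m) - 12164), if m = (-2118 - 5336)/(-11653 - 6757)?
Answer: I*√244655663210/9205 ≈ 53.735*I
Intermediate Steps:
m = 3727/9205 (m = -7454/(-18410) = -7454*(-1/18410) = 3727/9205 ≈ 0.40489)
√((9277 - m) - 12164) = √((9277 - 1*3727/9205) - 12164) = √((9277 - 3727/9205) - 12164) = √(85391058/9205 - 12164) = √(-26578562/9205) = I*√244655663210/9205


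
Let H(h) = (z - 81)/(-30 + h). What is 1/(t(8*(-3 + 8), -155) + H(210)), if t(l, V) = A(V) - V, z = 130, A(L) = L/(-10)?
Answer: 180/30739 ≈ 0.0058558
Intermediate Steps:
A(L) = -L/10 (A(L) = L*(-⅒) = -L/10)
t(l, V) = -11*V/10 (t(l, V) = -V/10 - V = -11*V/10)
H(h) = 49/(-30 + h) (H(h) = (130 - 81)/(-30 + h) = 49/(-30 + h))
1/(t(8*(-3 + 8), -155) + H(210)) = 1/(-11/10*(-155) + 49/(-30 + 210)) = 1/(341/2 + 49/180) = 1/(30739/180) = 180/30739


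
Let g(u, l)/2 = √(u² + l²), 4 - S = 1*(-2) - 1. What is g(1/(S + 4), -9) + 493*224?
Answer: 110432 + 26*√58/11 ≈ 1.1045e+5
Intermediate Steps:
S = 7 (S = 4 - (1*(-2) - 1) = 4 - (-2 - 1) = 4 - 1*(-3) = 4 + 3 = 7)
g(u, l) = 2*√(l² + u²) (g(u, l) = 2*√(u² + l²) = 2*√(l² + u²))
g(1/(S + 4), -9) + 493*224 = 2*√((-9)² + (1/(7 + 4))²) + 493*224 = 2*√(81 + (1/11)²) + 110432 = 2*√(81 + 1/121) + 110432 = 2*√(9802/121) + 110432 = 2*(13*√58/11) + 110432 = 26*√58/11 + 110432 = 110432 + 26*√58/11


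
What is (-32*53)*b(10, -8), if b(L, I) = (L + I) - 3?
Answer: 1696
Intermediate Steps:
b(L, I) = -3 + I + L (b(L, I) = (I + L) - 3 = -3 + I + L)
(-32*53)*b(10, -8) = (-32*53)*(-3 - 8 + 10) = -1696*(-1) = 1696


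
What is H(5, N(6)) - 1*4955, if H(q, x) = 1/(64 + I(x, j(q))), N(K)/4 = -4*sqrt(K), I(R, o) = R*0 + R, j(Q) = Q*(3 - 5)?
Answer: -198199/40 + sqrt(6)/160 ≈ -4955.0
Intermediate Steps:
j(Q) = -2*Q (j(Q) = Q*(-2) = -2*Q)
I(R, o) = R (I(R, o) = 0 + R = R)
N(K) = -16*sqrt(K) (N(K) = 4*(-4*sqrt(K)) = -16*sqrt(K))
H(q, x) = 1/(64 + x)
H(5, N(6)) - 1*4955 = 1/(64 - 16*sqrt(6)) - 1*4955 = 1/(64 - 16*sqrt(6)) - 4955 = -4955 + 1/(64 - 16*sqrt(6))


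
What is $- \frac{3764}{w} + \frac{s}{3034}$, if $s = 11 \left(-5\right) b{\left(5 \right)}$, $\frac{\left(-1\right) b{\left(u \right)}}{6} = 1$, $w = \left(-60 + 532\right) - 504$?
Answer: $\frac{1428817}{12136} \approx 117.73$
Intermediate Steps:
$w = -32$ ($w = 472 - 504 = -32$)
$b{\left(u \right)} = -6$ ($b{\left(u \right)} = \left(-6\right) 1 = -6$)
$s = 330$ ($s = 11 \left(-5\right) \left(-6\right) = \left(-55\right) \left(-6\right) = 330$)
$- \frac{3764}{w} + \frac{s}{3034} = - \frac{3764}{-32} + \frac{330}{3034} = \left(-3764\right) \left(- \frac{1}{32}\right) + 330 \cdot \frac{1}{3034} = \frac{941}{8} + \frac{165}{1517} = \frac{1428817}{12136}$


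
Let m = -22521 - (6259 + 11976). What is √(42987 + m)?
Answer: √2231 ≈ 47.233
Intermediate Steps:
m = -40756 (m = -22521 - 1*18235 = -22521 - 18235 = -40756)
√(42987 + m) = √(42987 - 40756) = √2231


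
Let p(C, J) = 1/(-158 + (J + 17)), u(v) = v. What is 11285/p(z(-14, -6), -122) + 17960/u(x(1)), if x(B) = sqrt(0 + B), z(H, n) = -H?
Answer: -2949995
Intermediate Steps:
x(B) = sqrt(B)
p(C, J) = 1/(-141 + J) (p(C, J) = 1/(-158 + (17 + J)) = 1/(-141 + J))
11285/p(z(-14, -6), -122) + 17960/u(x(1)) = 11285/(1/(-141 - 122)) + 17960/(sqrt(1)) = 11285/(1/(-263)) + 17960/1 = 11285/(-1/263) + 17960*1 = 11285*(-263) + 17960 = -2967955 + 17960 = -2949995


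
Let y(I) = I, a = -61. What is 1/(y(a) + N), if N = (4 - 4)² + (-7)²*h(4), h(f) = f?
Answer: 1/135 ≈ 0.0074074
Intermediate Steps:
N = 196 (N = (4 - 4)² + (-7)²*4 = 0² + 49*4 = 0 + 196 = 196)
1/(y(a) + N) = 1/(-61 + 196) = 1/135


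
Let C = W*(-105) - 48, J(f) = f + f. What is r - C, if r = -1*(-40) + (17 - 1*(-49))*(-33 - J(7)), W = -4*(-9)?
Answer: 766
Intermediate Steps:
J(f) = 2*f
W = 36
C = -3828 (C = 36*(-105) - 48 = -3780 - 48 = -3828)
r = -3062 (r = -1*(-40) + (17 - 1*(-49))*(-33 - 2*7) = 40 + (17 + 49)*(-33 - 1*14) = 40 + 66*(-33 - 14) = 40 + 66*(-47) = 40 - 3102 = -3062)
r - C = -3062 - 1*(-3828) = -3062 + 3828 = 766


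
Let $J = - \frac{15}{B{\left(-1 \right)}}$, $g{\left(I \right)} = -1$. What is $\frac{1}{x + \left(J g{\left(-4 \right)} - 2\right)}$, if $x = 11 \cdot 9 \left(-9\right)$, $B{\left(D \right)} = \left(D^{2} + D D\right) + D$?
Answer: $- \frac{1}{878} \approx -0.001139$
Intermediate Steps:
$B{\left(D \right)} = D + 2 D^{2}$ ($B{\left(D \right)} = \left(D^{2} + D^{2}\right) + D = 2 D^{2} + D = D + 2 D^{2}$)
$J = -15$ ($J = - \frac{15}{\left(-1\right) \left(1 + 2 \left(-1\right)\right)} = - \frac{15}{\left(-1\right) \left(1 - 2\right)} = - \frac{15}{\left(-1\right) \left(-1\right)} = - \frac{15}{1} = \left(-15\right) 1 = -15$)
$x = -891$ ($x = 99 \left(-9\right) = -891$)
$\frac{1}{x + \left(J g{\left(-4 \right)} - 2\right)} = \frac{1}{-891 - -13} = \frac{1}{-891 + \left(15 - 2\right)} = \frac{1}{-891 + 13} = \frac{1}{-878} = - \frac{1}{878}$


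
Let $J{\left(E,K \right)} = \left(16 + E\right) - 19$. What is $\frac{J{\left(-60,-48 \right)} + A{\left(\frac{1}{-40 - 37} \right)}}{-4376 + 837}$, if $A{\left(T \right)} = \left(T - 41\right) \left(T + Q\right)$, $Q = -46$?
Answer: $- \frac{10815267}{20982731} \approx -0.51544$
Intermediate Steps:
$A{\left(T \right)} = \left(-46 + T\right) \left(-41 + T\right)$ ($A{\left(T \right)} = \left(T - 41\right) \left(T - 46\right) = \left(-41 + T\right) \left(-46 + T\right) = \left(-46 + T\right) \left(-41 + T\right)$)
$J{\left(E,K \right)} = -3 + E$
$\frac{J{\left(-60,-48 \right)} + A{\left(\frac{1}{-40 - 37} \right)}}{-4376 + 837} = \frac{\left(-3 - 60\right) + \left(1886 + \left(\frac{1}{-40 - 37}\right)^{2} - \frac{87}{-40 - 37}\right)}{-4376 + 837} = \frac{-63 + \left(1886 + \left(\frac{1}{-77}\right)^{2} - \frac{87}{-77}\right)}{-3539} = \left(-63 + \left(1886 + \left(- \frac{1}{77}\right)^{2} - - \frac{87}{77}\right)\right) \left(- \frac{1}{3539}\right) = \left(-63 + \left(1886 + \frac{1}{5929} + \frac{87}{77}\right)\right) \left(- \frac{1}{3539}\right) = \left(-63 + \frac{11188794}{5929}\right) \left(- \frac{1}{3539}\right) = \frac{10815267}{5929} \left(- \frac{1}{3539}\right) = - \frac{10815267}{20982731}$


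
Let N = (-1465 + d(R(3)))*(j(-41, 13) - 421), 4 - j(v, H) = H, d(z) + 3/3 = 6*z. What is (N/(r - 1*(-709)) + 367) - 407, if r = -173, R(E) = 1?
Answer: 75795/67 ≈ 1131.3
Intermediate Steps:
d(z) = -1 + 6*z
j(v, H) = 4 - H
N = 627800 (N = (-1465 + (-1 + 6*1))*((4 - 1*13) - 421) = (-1465 + (-1 + 6))*((4 - 13) - 421) = (-1465 + 5)*(-9 - 421) = -1460*(-430) = 627800)
(N/(r - 1*(-709)) + 367) - 407 = (627800/(-173 - 1*(-709)) + 367) - 407 = (627800/(-173 + 709) + 367) - 407 = (627800/536 + 367) - 407 = (627800*(1/536) + 367) - 407 = (78475/67 + 367) - 407 = 103064/67 - 407 = 75795/67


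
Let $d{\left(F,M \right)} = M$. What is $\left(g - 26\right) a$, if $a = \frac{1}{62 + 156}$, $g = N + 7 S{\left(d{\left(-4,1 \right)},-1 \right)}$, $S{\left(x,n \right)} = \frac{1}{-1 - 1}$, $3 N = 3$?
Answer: $- \frac{57}{436} \approx -0.13073$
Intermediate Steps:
$N = 1$ ($N = \frac{1}{3} \cdot 3 = 1$)
$S{\left(x,n \right)} = - \frac{1}{2}$ ($S{\left(x,n \right)} = \frac{1}{-2} = - \frac{1}{2}$)
$g = - \frac{5}{2}$ ($g = 1 + 7 \left(- \frac{1}{2}\right) = 1 - \frac{7}{2} = - \frac{5}{2} \approx -2.5$)
$a = \frac{1}{218} \approx 0.0045872$
$\left(g - 26\right) a = \left(- \frac{5}{2} - 26\right) \frac{1}{218} = \left(- \frac{57}{2}\right) \frac{1}{218} = - \frac{57}{436}$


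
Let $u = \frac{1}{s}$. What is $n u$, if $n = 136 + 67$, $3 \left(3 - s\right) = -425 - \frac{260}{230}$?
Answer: $\frac{4669}{3336} \approx 1.3996$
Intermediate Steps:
$s = \frac{3336}{23}$ ($s = 3 - \frac{-425 - \frac{260}{230}}{3} = 3 - \frac{-425 - 260 \cdot \frac{1}{230}}{3} = 3 - \frac{-425 - \frac{26}{23}}{3} = 3 - - \frac{3267}{23} = 3 + \frac{3267}{23} = \frac{3336}{23} \approx 145.04$)
$n = 203$
$u = \frac{23}{3336}$ ($u = \frac{1}{\frac{3336}{23}} = \frac{23}{3336} \approx 0.0068945$)
$n u = 203 \cdot \frac{23}{3336} = \frac{4669}{3336}$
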